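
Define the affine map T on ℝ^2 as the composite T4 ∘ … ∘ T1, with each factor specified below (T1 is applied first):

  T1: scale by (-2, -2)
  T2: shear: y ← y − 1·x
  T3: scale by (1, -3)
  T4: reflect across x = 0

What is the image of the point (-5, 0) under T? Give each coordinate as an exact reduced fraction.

T1 scale by (-2, -2): (-5, 0) → (10, 0)
T2 shear: y ← y − 1·x: (10, 0) → (10, -10)
T3 scale by (1, -3): (10, -10) → (10, 30)
T4 reflect across x = 0: (10, 30) → (-10, 30)

T(p) = (-10, 30)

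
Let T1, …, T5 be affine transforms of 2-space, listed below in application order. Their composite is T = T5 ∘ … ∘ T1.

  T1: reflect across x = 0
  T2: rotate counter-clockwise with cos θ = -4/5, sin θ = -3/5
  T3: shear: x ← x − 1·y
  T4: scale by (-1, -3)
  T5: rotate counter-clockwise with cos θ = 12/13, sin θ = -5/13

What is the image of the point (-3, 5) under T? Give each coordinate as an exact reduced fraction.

T1 reflect across x = 0: (-3, 5) → (3, 5)
T2 rotate counter-clockwise with cos θ = -4/5, sin θ = -3/5: (3, 5) → (3/5, -29/5)
T3 shear: x ← x − 1·y: (3/5, -29/5) → (32/5, -29/5)
T4 scale by (-1, -3): (32/5, -29/5) → (-32/5, 87/5)
T5 rotate counter-clockwise with cos θ = 12/13, sin θ = -5/13: (-32/5, 87/5) → (51/65, 1204/65)

T(p) = (51/65, 1204/65)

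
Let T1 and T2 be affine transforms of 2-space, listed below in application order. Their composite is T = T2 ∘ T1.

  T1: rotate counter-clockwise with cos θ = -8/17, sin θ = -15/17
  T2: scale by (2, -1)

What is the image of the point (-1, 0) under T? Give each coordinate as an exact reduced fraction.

T(p) = (16/17, -15/17)

T1 rotate counter-clockwise with cos θ = -8/17, sin θ = -15/17: (-1, 0) → (8/17, 15/17)
T2 scale by (2, -1): (8/17, 15/17) → (16/17, -15/17)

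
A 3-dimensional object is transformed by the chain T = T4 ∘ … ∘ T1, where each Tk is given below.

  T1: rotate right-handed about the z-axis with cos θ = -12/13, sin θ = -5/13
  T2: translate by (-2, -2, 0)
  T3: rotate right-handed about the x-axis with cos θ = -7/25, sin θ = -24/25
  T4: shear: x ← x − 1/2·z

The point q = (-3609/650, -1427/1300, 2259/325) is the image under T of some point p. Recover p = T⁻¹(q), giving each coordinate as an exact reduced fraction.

p = (7/4, 4, -3)

T1 = [-12/13 5/13 0 0; -5/13 -12/13 0 0; 0 0 1 0; 0 0 0 1]
T2·T1 = [-12/13 5/13 0 -2; -5/13 -12/13 0 -2; 0 0 1 0; 0 0 0 1]
T3·…·T1 = [-12/13 5/13 0 -2; 7/65 84/325 24/25 14/25; 24/65 288/325 -7/25 48/25; 0 0 0 1]
T4·…·T1 = [-72/65 -19/325 7/50 -74/25; 7/65 84/325 24/25 14/25; 24/65 288/325 -7/25 48/25; 0 0 0 1]
det M = 1; M⁻¹ = [-12/13 7/65 -6/65 -34/13; 5/13 84/325 701/650 -14/13; 0 24/25 -7/25 0; 0 0 0 1]
M⁻¹ · (-3609/650, -1427/1300, 2259/325)ᵀ = (7/4, 4, -3)ᵀ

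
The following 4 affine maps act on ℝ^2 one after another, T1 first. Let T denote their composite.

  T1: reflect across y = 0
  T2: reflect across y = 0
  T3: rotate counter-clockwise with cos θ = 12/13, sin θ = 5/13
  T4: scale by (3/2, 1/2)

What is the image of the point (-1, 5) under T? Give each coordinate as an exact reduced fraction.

T1 reflect across y = 0: (-1, 5) → (-1, -5)
T2 reflect across y = 0: (-1, -5) → (-1, 5)
T3 rotate counter-clockwise with cos θ = 12/13, sin θ = 5/13: (-1, 5) → (-37/13, 55/13)
T4 scale by (3/2, 1/2): (-37/13, 55/13) → (-111/26, 55/26)

T(p) = (-111/26, 55/26)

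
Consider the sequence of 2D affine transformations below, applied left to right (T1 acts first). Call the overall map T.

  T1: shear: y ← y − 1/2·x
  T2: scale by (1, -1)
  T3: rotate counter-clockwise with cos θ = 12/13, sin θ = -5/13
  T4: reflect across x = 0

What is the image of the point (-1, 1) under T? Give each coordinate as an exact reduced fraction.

T1 shear: y ← y − 1/2·x: (-1, 1) → (-1, 3/2)
T2 scale by (1, -1): (-1, 3/2) → (-1, -3/2)
T3 rotate counter-clockwise with cos θ = 12/13, sin θ = -5/13: (-1, -3/2) → (-3/2, -1)
T4 reflect across x = 0: (-3/2, -1) → (3/2, -1)

T(p) = (3/2, -1)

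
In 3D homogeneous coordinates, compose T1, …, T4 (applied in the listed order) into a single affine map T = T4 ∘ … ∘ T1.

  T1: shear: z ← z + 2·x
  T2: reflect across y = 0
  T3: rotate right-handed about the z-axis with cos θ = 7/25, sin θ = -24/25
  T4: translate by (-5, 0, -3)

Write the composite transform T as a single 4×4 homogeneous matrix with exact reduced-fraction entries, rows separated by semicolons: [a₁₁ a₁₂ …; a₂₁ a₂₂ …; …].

T1 = [1 0 0 0; 0 1 0 0; 2 0 1 0; 0 0 0 1]
T2·T1 = [1 0 0 0; 0 -1 0 0; 2 0 1 0; 0 0 0 1]
T3·…·T1 = [7/25 -24/25 0 0; -24/25 -7/25 0 0; 2 0 1 0; 0 0 0 1]
T4·…·T1 = [7/25 -24/25 0 -5; -24/25 -7/25 0 0; 2 0 1 -3; 0 0 0 1]

T = [7/25 -24/25 0 -5; -24/25 -7/25 0 0; 2 0 1 -3; 0 0 0 1]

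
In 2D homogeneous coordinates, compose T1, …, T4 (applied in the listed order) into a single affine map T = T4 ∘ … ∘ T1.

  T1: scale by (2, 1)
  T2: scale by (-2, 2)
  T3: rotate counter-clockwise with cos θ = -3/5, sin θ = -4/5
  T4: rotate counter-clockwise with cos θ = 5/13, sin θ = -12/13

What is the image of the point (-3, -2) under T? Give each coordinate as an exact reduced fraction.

T(p) = (-692/65, 444/65)

T1 scale by (2, 1): (-3, -2) → (-6, -2)
T2 scale by (-2, 2): (-6, -2) → (12, -4)
T3 rotate counter-clockwise with cos θ = -3/5, sin θ = -4/5: (12, -4) → (-52/5, -36/5)
T4 rotate counter-clockwise with cos θ = 5/13, sin θ = -12/13: (-52/5, -36/5) → (-692/65, 444/65)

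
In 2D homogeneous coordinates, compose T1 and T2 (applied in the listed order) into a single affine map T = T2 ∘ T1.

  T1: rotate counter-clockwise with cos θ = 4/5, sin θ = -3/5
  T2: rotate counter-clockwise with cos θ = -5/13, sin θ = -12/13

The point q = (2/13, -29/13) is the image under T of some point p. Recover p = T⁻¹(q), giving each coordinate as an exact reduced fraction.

p = (1, 2)

T1 = [4/5 3/5 0; -3/5 4/5 0; 0 0 1]
T2·T1 = [-56/65 33/65 0; -33/65 -56/65 0; 0 0 1]
det M = 1; M⁻¹ = [-56/65 -33/65 0; 33/65 -56/65 0; 0 0 1]
M⁻¹ · (2/13, -29/13)ᵀ = (1, 2)ᵀ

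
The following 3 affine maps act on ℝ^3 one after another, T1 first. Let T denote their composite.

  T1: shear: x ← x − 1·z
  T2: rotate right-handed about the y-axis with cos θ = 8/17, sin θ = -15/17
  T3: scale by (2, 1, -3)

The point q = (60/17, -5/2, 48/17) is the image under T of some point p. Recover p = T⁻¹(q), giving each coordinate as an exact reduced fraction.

T1 = [1 0 -1 0; 0 1 0 0; 0 0 1 0; 0 0 0 1]
T2·T1 = [8/17 0 -23/17 0; 0 1 0 0; 15/17 0 -7/17 0; 0 0 0 1]
T3·…·T1 = [16/17 0 -46/17 0; 0 1 0 0; -45/17 0 21/17 0; 0 0 0 1]
det M = -6; M⁻¹ = [-7/34 0 -23/51 0; 0 1 0 0; -15/34 0 -8/51 0; 0 0 0 1]
M⁻¹ · (60/17, -5/2, 48/17)ᵀ = (-2, -5/2, -2)ᵀ

p = (-2, -5/2, -2)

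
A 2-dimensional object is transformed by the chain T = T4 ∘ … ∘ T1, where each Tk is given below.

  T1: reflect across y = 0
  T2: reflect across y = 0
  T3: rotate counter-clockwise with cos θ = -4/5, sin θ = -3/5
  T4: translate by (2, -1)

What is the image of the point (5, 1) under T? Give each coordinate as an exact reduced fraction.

T1 reflect across y = 0: (5, 1) → (5, -1)
T2 reflect across y = 0: (5, -1) → (5, 1)
T3 rotate counter-clockwise with cos θ = -4/5, sin θ = -3/5: (5, 1) → (-17/5, -19/5)
T4 translate by (2, -1): (-17/5, -19/5) → (-7/5, -24/5)

T(p) = (-7/5, -24/5)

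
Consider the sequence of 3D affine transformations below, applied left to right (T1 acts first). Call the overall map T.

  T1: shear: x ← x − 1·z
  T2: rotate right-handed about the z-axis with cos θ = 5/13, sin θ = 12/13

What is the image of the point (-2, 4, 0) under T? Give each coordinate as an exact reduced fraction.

T1 shear: x ← x − 1·z: (-2, 4, 0) → (-2, 4, 0)
T2 rotate right-handed about the z-axis with cos θ = 5/13, sin θ = 12/13: (-2, 4, 0) → (-58/13, -4/13, 0)

T(p) = (-58/13, -4/13, 0)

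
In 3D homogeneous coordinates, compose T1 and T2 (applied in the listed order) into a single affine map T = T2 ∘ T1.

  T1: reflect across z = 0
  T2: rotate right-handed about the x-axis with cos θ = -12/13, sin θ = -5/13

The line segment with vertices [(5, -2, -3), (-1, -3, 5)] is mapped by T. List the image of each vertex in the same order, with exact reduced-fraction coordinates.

T1 reflect across z = 0: (5, -2, -3) → (5, -2, 3); (-1, -3, 5) → (-1, -3, -5)
T2 rotate right-handed about the x-axis with cos θ = -12/13, sin θ = -5/13: (5, -2, 3) → (5, 3, -2); (-1, -3, -5) → (-1, 11/13, 75/13)

image vertices: (5, 3, -2), (-1, 11/13, 75/13)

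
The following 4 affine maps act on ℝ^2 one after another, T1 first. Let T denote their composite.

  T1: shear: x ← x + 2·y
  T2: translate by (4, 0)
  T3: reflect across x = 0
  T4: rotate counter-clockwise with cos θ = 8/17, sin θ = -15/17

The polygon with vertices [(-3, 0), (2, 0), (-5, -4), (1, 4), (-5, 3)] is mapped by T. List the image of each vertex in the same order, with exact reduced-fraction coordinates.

image vertices: (-8/17, 15/17), (-48/17, 90/17), (12/17, -167/17), (-44/17, 227/17), (5/17, 99/17)

T1 shear: x ← x + 2·y: (-3, 0) → (-3, 0); (2, 0) → (2, 0); (-5, -4) → (-13, -4); (1, 4) → (9, 4); (-5, 3) → (1, 3)
T2 translate by (4, 0): (-3, 0) → (1, 0); (2, 0) → (6, 0); (-13, -4) → (-9, -4); (9, 4) → (13, 4); (1, 3) → (5, 3)
T3 reflect across x = 0: (1, 0) → (-1, 0); (6, 0) → (-6, 0); (-9, -4) → (9, -4); (13, 4) → (-13, 4); (5, 3) → (-5, 3)
T4 rotate counter-clockwise with cos θ = 8/17, sin θ = -15/17: (-1, 0) → (-8/17, 15/17); (-6, 0) → (-48/17, 90/17); (9, -4) → (12/17, -167/17); (-13, 4) → (-44/17, 227/17); (-5, 3) → (5/17, 99/17)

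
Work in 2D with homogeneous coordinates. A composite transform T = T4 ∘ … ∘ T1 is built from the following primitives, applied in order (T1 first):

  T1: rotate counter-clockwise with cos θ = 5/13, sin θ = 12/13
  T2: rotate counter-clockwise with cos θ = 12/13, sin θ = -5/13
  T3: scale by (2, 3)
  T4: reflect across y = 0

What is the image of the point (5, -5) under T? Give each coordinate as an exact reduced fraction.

T(p) = (2390/169, 15/169)

T1 rotate counter-clockwise with cos θ = 5/13, sin θ = 12/13: (5, -5) → (85/13, 35/13)
T2 rotate counter-clockwise with cos θ = 12/13, sin θ = -5/13: (85/13, 35/13) → (1195/169, -5/169)
T3 scale by (2, 3): (1195/169, -5/169) → (2390/169, -15/169)
T4 reflect across y = 0: (2390/169, -15/169) → (2390/169, 15/169)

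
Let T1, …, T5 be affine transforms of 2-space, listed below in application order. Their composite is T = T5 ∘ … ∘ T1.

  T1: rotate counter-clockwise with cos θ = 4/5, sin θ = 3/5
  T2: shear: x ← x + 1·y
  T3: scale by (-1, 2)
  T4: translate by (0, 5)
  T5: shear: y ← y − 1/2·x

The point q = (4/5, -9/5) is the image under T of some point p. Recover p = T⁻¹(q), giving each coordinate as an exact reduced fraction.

p = (0, -4)

T1 = [4/5 -3/5 0; 3/5 4/5 0; 0 0 1]
T2·T1 = [7/5 1/5 0; 3/5 4/5 0; 0 0 1]
T3·…·T1 = [-7/5 -1/5 0; 6/5 8/5 0; 0 0 1]
T4·…·T1 = [-7/5 -1/5 0; 6/5 8/5 5; 0 0 1]
T5·…·T1 = [-7/5 -1/5 0; 19/10 17/10 5; 0 0 1]
det M = -2; M⁻¹ = [-17/20 -1/10 1/2; 19/20 7/10 -7/2; 0 0 1]
M⁻¹ · (4/5, -9/5)ᵀ = (0, -4)ᵀ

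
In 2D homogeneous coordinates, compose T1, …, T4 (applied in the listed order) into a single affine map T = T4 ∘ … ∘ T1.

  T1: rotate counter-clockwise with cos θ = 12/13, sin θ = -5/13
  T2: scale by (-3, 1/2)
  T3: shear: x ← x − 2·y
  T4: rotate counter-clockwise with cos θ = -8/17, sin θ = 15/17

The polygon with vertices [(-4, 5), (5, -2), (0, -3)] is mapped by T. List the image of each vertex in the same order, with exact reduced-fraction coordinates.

T1 rotate counter-clockwise with cos θ = 12/13, sin θ = -5/13: (-4, 5) → (-23/13, 80/13); (5, -2) → (50/13, -49/13); (0, -3) → (-15/13, -36/13)
T2 scale by (-3, 1/2): (-23/13, 80/13) → (69/13, 40/13); (50/13, -49/13) → (-150/13, -49/26); (-15/13, -36/13) → (45/13, -18/13)
T3 shear: x ← x − 2·y: (69/13, 40/13) → (-11/13, 40/13); (-150/13, -49/26) → (-101/13, -49/26); (45/13, -18/13) → (81/13, -18/13)
T4 rotate counter-clockwise with cos θ = -8/17, sin θ = 15/17: (-11/13, 40/13) → (-512/221, -485/221); (-101/13, -49/26) → (2351/442, -1319/221); (81/13, -18/13) → (-378/221, 1359/221)

image vertices: (-512/221, -485/221), (2351/442, -1319/221), (-378/221, 1359/221)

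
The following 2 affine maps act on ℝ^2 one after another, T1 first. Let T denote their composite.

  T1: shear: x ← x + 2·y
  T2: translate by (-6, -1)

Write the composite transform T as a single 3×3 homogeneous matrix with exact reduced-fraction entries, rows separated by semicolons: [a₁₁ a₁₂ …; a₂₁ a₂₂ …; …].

T = [1 2 -6; 0 1 -1; 0 0 1]

T1 = [1 2 0; 0 1 0; 0 0 1]
T2·T1 = [1 2 -6; 0 1 -1; 0 0 1]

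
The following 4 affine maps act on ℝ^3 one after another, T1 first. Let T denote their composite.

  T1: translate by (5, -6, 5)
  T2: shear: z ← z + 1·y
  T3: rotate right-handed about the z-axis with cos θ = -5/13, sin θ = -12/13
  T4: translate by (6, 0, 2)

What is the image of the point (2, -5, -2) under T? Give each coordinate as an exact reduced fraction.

T(p) = (-89/13, -29/13, -6)

T1 translate by (5, -6, 5): (2, -5, -2) → (7, -11, 3)
T2 shear: z ← z + 1·y: (7, -11, 3) → (7, -11, -8)
T3 rotate right-handed about the z-axis with cos θ = -5/13, sin θ = -12/13: (7, -11, -8) → (-167/13, -29/13, -8)
T4 translate by (6, 0, 2): (-167/13, -29/13, -8) → (-89/13, -29/13, -6)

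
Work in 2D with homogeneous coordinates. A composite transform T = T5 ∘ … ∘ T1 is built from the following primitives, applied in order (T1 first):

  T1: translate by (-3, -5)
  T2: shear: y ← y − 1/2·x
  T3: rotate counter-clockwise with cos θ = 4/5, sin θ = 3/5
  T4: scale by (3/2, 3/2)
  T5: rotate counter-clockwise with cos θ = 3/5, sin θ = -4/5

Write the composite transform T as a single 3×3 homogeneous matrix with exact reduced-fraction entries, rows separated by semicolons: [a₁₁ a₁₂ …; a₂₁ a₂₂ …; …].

T1 = [1 0 -3; 0 1 -5; 0 0 1]
T2·T1 = [1 0 -3; -1/2 1 -7/2; 0 0 1]
T3·…·T1 = [11/10 -3/5 -3/10; 1/5 4/5 -23/5; 0 0 1]
T4·…·T1 = [33/20 -9/10 -9/20; 3/10 6/5 -69/10; 0 0 1]
T5·…·T1 = [123/100 21/50 -579/100; -57/50 36/25 -189/50; 0 0 1]

T = [123/100 21/50 -579/100; -57/50 36/25 -189/50; 0 0 1]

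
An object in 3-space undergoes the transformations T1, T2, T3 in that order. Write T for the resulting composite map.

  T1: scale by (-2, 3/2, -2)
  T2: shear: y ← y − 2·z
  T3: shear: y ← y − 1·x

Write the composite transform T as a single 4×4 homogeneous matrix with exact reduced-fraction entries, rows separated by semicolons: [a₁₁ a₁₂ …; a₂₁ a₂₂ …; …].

T1 = [-2 0 0 0; 0 3/2 0 0; 0 0 -2 0; 0 0 0 1]
T2·T1 = [-2 0 0 0; 0 3/2 4 0; 0 0 -2 0; 0 0 0 1]
T3·…·T1 = [-2 0 0 0; 2 3/2 4 0; 0 0 -2 0; 0 0 0 1]

T = [-2 0 0 0; 2 3/2 4 0; 0 0 -2 0; 0 0 0 1]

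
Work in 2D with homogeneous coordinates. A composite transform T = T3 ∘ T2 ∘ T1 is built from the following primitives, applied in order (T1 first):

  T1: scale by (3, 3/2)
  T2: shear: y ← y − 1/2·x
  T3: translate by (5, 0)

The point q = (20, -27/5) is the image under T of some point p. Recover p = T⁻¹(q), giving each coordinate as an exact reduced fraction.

T1 = [3 0 0; 0 3/2 0; 0 0 1]
T2·T1 = [3 0 0; -3/2 3/2 0; 0 0 1]
T3·…·T1 = [3 0 5; -3/2 3/2 0; 0 0 1]
det M = 9/2; M⁻¹ = [1/3 0 -5/3; 1/3 2/3 -5/3; 0 0 1]
M⁻¹ · (20, -27/5)ᵀ = (5, 7/5)ᵀ

p = (5, 7/5)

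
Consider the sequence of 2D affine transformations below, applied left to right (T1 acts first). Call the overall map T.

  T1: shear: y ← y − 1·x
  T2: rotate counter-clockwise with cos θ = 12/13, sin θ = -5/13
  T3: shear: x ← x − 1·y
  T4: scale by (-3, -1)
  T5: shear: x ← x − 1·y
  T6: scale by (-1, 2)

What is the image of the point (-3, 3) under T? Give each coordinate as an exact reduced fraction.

T1 shear: y ← y − 1·x: (-3, 3) → (-3, 6)
T2 rotate counter-clockwise with cos θ = 12/13, sin θ = -5/13: (-3, 6) → (-6/13, 87/13)
T3 shear: x ← x − 1·y: (-6/13, 87/13) → (-93/13, 87/13)
T4 scale by (-3, -1): (-93/13, 87/13) → (279/13, -87/13)
T5 shear: x ← x − 1·y: (279/13, -87/13) → (366/13, -87/13)
T6 scale by (-1, 2): (366/13, -87/13) → (-366/13, -174/13)

T(p) = (-366/13, -174/13)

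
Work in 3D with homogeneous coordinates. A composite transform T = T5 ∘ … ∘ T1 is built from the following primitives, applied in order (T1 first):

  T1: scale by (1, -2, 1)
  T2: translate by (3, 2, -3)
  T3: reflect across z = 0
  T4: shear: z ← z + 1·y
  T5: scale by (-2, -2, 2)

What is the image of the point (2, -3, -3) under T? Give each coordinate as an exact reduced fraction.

T(p) = (-10, -16, 28)

T1 scale by (1, -2, 1): (2, -3, -3) → (2, 6, -3)
T2 translate by (3, 2, -3): (2, 6, -3) → (5, 8, -6)
T3 reflect across z = 0: (5, 8, -6) → (5, 8, 6)
T4 shear: z ← z + 1·y: (5, 8, 6) → (5, 8, 14)
T5 scale by (-2, -2, 2): (5, 8, 14) → (-10, -16, 28)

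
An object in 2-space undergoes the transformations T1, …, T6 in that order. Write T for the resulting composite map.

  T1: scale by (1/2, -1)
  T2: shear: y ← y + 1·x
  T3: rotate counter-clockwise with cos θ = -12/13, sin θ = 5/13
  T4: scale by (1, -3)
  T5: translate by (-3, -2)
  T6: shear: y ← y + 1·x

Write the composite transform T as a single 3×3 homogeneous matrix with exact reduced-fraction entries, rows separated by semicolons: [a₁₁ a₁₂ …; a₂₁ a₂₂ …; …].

T = [-17/26 5/13 -3; 2/13 -31/13 -5; 0 0 1]

T1 = [1/2 0 0; 0 -1 0; 0 0 1]
T2·T1 = [1/2 0 0; 1/2 -1 0; 0 0 1]
T3·…·T1 = [-17/26 5/13 0; -7/26 12/13 0; 0 0 1]
T4·…·T1 = [-17/26 5/13 0; 21/26 -36/13 0; 0 0 1]
T5·…·T1 = [-17/26 5/13 -3; 21/26 -36/13 -2; 0 0 1]
T6·…·T1 = [-17/26 5/13 -3; 2/13 -31/13 -5; 0 0 1]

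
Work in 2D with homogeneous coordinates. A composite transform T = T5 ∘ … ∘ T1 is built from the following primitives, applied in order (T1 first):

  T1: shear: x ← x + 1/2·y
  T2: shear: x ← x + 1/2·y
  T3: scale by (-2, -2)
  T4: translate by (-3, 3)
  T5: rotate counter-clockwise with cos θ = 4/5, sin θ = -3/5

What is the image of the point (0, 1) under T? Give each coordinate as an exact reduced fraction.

T1 shear: x ← x + 1/2·y: (0, 1) → (1/2, 1)
T2 shear: x ← x + 1/2·y: (1/2, 1) → (1, 1)
T3 scale by (-2, -2): (1, 1) → (-2, -2)
T4 translate by (-3, 3): (-2, -2) → (-5, 1)
T5 rotate counter-clockwise with cos θ = 4/5, sin θ = -3/5: (-5, 1) → (-17/5, 19/5)

T(p) = (-17/5, 19/5)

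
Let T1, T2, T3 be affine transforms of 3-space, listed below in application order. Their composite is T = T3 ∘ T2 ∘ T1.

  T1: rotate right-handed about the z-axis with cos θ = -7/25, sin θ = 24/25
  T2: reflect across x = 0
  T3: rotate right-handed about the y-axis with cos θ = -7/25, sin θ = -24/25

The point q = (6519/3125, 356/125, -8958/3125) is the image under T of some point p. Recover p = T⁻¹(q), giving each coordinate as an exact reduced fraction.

p = (9/5, -4, -6/5)

T1 = [-7/25 -24/25 0 0; 24/25 -7/25 0 0; 0 0 1 0; 0 0 0 1]
T2·T1 = [7/25 24/25 0 0; 24/25 -7/25 0 0; 0 0 1 0; 0 0 0 1]
T3·…·T1 = [-49/625 -168/625 -24/25 0; 24/25 -7/25 0 0; 168/625 576/625 -7/25 0; 0 0 0 1]
det M = -1; M⁻¹ = [-49/625 24/25 168/625 0; -168/625 -7/25 576/625 0; -24/25 0 -7/25 0; 0 0 0 1]
M⁻¹ · (6519/3125, 356/125, -8958/3125)ᵀ = (9/5, -4, -6/5)ᵀ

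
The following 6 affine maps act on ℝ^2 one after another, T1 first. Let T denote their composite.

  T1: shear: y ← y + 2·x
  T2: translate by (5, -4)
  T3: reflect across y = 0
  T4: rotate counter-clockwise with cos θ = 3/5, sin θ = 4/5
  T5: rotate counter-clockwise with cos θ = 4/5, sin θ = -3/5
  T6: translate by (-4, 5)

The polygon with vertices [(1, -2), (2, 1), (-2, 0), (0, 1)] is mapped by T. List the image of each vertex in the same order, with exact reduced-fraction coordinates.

image vertices: (16/25, 263/25), (3, 6), (-84/25, 338/25), (-1/25, 232/25)

T1 shear: y ← y + 2·x: (1, -2) → (1, 0); (2, 1) → (2, 5); (-2, 0) → (-2, -4); (0, 1) → (0, 1)
T2 translate by (5, -4): (1, 0) → (6, -4); (2, 5) → (7, 1); (-2, -4) → (3, -8); (0, 1) → (5, -3)
T3 reflect across y = 0: (6, -4) → (6, 4); (7, 1) → (7, -1); (3, -8) → (3, 8); (5, -3) → (5, 3)
T4 rotate counter-clockwise with cos θ = 3/5, sin θ = 4/5: (6, 4) → (2/5, 36/5); (7, -1) → (5, 5); (3, 8) → (-23/5, 36/5); (5, 3) → (3/5, 29/5)
T5 rotate counter-clockwise with cos θ = 4/5, sin θ = -3/5: (2/5, 36/5) → (116/25, 138/25); (5, 5) → (7, 1); (-23/5, 36/5) → (16/25, 213/25); (3/5, 29/5) → (99/25, 107/25)
T6 translate by (-4, 5): (116/25, 138/25) → (16/25, 263/25); (7, 1) → (3, 6); (16/25, 213/25) → (-84/25, 338/25); (99/25, 107/25) → (-1/25, 232/25)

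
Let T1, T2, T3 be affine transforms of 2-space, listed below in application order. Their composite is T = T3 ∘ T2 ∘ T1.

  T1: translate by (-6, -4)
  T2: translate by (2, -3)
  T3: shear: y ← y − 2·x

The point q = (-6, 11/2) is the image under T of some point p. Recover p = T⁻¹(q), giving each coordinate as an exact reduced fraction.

T1 = [1 0 -6; 0 1 -4; 0 0 1]
T2·T1 = [1 0 -4; 0 1 -7; 0 0 1]
T3·…·T1 = [1 0 -4; -2 1 1; 0 0 1]
det M = 1; M⁻¹ = [1 0 4; 2 1 7; 0 0 1]
M⁻¹ · (-6, 11/2)ᵀ = (-2, 1/2)ᵀ

p = (-2, 1/2)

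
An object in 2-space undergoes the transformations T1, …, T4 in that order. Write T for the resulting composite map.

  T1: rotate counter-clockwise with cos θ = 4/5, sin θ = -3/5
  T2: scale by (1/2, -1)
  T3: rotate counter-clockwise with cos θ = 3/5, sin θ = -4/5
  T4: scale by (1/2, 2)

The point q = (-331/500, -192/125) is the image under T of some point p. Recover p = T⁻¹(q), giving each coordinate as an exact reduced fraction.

p = (-6/5, 1)

T1 = [4/5 3/5 0; -3/5 4/5 0; 0 0 1]
T2·T1 = [2/5 3/10 0; 3/5 -4/5 0; 0 0 1]
T3·…·T1 = [18/25 -23/50 0; 1/25 -18/25 0; 0 0 1]
T4·…·T1 = [9/25 -23/100 0; 2/25 -36/25 0; 0 0 1]
det M = -1/2; M⁻¹ = [72/25 -23/50 0; 4/25 -18/25 0; 0 0 1]
M⁻¹ · (-331/500, -192/125)ᵀ = (-6/5, 1)ᵀ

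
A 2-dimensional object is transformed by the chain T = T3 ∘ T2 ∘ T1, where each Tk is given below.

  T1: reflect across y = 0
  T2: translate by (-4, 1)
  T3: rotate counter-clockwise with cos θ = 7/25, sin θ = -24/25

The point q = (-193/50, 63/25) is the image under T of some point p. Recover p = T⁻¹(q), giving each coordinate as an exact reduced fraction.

T1 = [1 0 0; 0 -1 0; 0 0 1]
T2·T1 = [1 0 -4; 0 -1 1; 0 0 1]
T3·…·T1 = [7/25 -24/25 -4/25; -24/25 -7/25 103/25; 0 0 1]
det M = -1; M⁻¹ = [7/25 -24/25 4; -24/25 -7/25 1; 0 0 1]
M⁻¹ · (-193/50, 63/25)ᵀ = (1/2, 4)ᵀ

p = (1/2, 4)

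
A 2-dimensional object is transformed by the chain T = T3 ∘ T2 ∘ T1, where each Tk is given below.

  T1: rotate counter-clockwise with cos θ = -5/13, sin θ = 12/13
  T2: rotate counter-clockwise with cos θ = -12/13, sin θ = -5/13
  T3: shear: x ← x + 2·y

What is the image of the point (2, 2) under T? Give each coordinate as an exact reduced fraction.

T1 rotate counter-clockwise with cos θ = -5/13, sin θ = 12/13: (2, 2) → (-34/13, 14/13)
T2 rotate counter-clockwise with cos θ = -12/13, sin θ = -5/13: (-34/13, 14/13) → (478/169, 2/169)
T3 shear: x ← x + 2·y: (478/169, 2/169) → (482/169, 2/169)

T(p) = (482/169, 2/169)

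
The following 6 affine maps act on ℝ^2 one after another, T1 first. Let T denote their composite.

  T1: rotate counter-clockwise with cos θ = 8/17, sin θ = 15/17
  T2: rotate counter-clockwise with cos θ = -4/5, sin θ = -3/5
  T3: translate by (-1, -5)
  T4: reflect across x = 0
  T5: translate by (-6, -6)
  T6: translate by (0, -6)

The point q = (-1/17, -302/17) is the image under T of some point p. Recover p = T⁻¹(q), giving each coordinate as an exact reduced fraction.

T1 = [8/17 -15/17 0; 15/17 8/17 0; 0 0 1]
T2·T1 = [13/85 84/85 0; -84/85 13/85 0; 0 0 1]
T3·…·T1 = [13/85 84/85 -1; -84/85 13/85 -5; 0 0 1]
T4·…·T1 = [-13/85 -84/85 1; -84/85 13/85 -5; 0 0 1]
T5·…·T1 = [-13/85 -84/85 -5; -84/85 13/85 -11; 0 0 1]
T6·…·T1 = [-13/85 -84/85 -5; -84/85 13/85 -17; 0 0 1]
det M = -1; M⁻¹ = [-13/85 -84/85 -1493/85; -84/85 13/85 -199/85; 0 0 1]
M⁻¹ · (-1/17, -302/17)ᵀ = (0, -5)ᵀ

p = (0, -5)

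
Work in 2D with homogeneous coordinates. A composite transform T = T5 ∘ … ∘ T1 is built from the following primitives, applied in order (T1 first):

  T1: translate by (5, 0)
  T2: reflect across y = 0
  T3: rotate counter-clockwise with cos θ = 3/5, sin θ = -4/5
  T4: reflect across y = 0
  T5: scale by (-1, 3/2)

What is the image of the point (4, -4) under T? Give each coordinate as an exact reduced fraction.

T(p) = (-43/5, 36/5)

T1 translate by (5, 0): (4, -4) → (9, -4)
T2 reflect across y = 0: (9, -4) → (9, 4)
T3 rotate counter-clockwise with cos θ = 3/5, sin θ = -4/5: (9, 4) → (43/5, -24/5)
T4 reflect across y = 0: (43/5, -24/5) → (43/5, 24/5)
T5 scale by (-1, 3/2): (43/5, 24/5) → (-43/5, 36/5)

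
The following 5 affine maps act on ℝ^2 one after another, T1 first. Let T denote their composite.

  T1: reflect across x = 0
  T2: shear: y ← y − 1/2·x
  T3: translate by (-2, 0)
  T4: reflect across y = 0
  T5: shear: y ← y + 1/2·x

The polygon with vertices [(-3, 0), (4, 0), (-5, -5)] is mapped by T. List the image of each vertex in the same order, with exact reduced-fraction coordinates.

image vertices: (1, 2), (-6, -5), (3, 9)

T1 reflect across x = 0: (-3, 0) → (3, 0); (4, 0) → (-4, 0); (-5, -5) → (5, -5)
T2 shear: y ← y − 1/2·x: (3, 0) → (3, -3/2); (-4, 0) → (-4, 2); (5, -5) → (5, -15/2)
T3 translate by (-2, 0): (3, -3/2) → (1, -3/2); (-4, 2) → (-6, 2); (5, -15/2) → (3, -15/2)
T4 reflect across y = 0: (1, -3/2) → (1, 3/2); (-6, 2) → (-6, -2); (3, -15/2) → (3, 15/2)
T5 shear: y ← y + 1/2·x: (1, 3/2) → (1, 2); (-6, -2) → (-6, -5); (3, 15/2) → (3, 9)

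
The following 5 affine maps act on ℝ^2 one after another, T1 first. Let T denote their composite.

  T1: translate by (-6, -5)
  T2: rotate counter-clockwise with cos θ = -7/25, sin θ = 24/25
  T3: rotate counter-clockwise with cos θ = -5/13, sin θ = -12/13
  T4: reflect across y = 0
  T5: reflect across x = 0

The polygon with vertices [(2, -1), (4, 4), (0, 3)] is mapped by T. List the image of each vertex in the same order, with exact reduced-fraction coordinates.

T1 translate by (-6, -5): (2, -1) → (-4, -6); (4, 4) → (-2, -1); (0, 3) → (-6, -2)
T2 rotate counter-clockwise with cos θ = -7/25, sin θ = 24/25: (-4, -6) → (172/25, -54/25); (-2, -1) → (38/25, -41/25); (-6, -2) → (18/5, -26/5)
T3 rotate counter-clockwise with cos θ = -5/13, sin θ = -12/13: (172/25, -54/25) → (-116/25, -138/25); (38/25, -41/25) → (-682/325, -251/325); (18/5, -26/5) → (-402/65, -86/65)
T4 reflect across y = 0: (-116/25, -138/25) → (-116/25, 138/25); (-682/325, -251/325) → (-682/325, 251/325); (-402/65, -86/65) → (-402/65, 86/65)
T5 reflect across x = 0: (-116/25, 138/25) → (116/25, 138/25); (-682/325, 251/325) → (682/325, 251/325); (-402/65, 86/65) → (402/65, 86/65)

image vertices: (116/25, 138/25), (682/325, 251/325), (402/65, 86/65)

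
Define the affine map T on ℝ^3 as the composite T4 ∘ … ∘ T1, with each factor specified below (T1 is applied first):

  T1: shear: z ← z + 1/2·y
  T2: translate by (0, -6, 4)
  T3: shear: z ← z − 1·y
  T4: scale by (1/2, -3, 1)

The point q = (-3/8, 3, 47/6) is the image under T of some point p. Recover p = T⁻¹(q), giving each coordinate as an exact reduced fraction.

T1 = [1 0 0 0; 0 1 0 0; 0 1/2 1 0; 0 0 0 1]
T2·T1 = [1 0 0 0; 0 1 0 -6; 0 1/2 1 4; 0 0 0 1]
T3·…·T1 = [1 0 0 0; 0 1 0 -6; 0 -1/2 1 10; 0 0 0 1]
T4·…·T1 = [1/2 0 0 0; 0 -3 0 18; 0 -1/2 1 10; 0 0 0 1]
det M = -3/2; M⁻¹ = [2 0 0 0; 0 -1/3 0 6; 0 -1/6 1 -7; 0 0 0 1]
M⁻¹ · (-3/8, 3, 47/6)ᵀ = (-3/4, 5, 1/3)ᵀ

p = (-3/4, 5, 1/3)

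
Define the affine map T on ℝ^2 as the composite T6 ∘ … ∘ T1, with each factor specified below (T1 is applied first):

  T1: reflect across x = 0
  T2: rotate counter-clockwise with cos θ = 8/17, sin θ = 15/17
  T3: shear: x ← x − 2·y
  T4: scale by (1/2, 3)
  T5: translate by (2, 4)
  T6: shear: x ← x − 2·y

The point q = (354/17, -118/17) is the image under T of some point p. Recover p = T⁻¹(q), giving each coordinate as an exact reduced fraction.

T1 = [-1 0 0; 0 1 0; 0 0 1]
T2·T1 = [-8/17 -15/17 0; -15/17 8/17 0; 0 0 1]
T3·…·T1 = [22/17 -31/17 0; -15/17 8/17 0; 0 0 1]
T4·…·T1 = [11/17 -31/34 0; -45/17 24/17 0; 0 0 1]
T5·…·T1 = [11/17 -31/34 2; -45/17 24/17 4; 0 0 1]
T6·…·T1 = [101/17 -127/34 -6; -45/17 24/17 4; 0 0 1]
det M = -3/2; M⁻¹ = [-16/17 -127/51 220/51; -30/17 -202/51 268/51; 0 0 1]
M⁻¹ · (354/17, -118/17)ᵀ = (2, -4)ᵀ

p = (2, -4)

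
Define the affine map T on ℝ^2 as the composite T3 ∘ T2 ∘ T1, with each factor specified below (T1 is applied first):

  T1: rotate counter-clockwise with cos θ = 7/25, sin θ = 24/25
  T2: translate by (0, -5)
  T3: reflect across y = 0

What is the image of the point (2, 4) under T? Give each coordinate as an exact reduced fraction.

T1 rotate counter-clockwise with cos θ = 7/25, sin θ = 24/25: (2, 4) → (-82/25, 76/25)
T2 translate by (0, -5): (-82/25, 76/25) → (-82/25, -49/25)
T3 reflect across y = 0: (-82/25, -49/25) → (-82/25, 49/25)

T(p) = (-82/25, 49/25)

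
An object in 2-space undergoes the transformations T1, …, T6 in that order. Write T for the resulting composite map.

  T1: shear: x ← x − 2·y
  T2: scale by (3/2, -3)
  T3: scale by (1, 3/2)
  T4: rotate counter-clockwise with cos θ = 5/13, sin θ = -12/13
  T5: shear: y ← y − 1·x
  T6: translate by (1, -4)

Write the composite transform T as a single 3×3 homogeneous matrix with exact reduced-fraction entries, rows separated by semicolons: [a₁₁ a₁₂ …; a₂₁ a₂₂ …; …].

T1 = [1 -2 0; 0 1 0; 0 0 1]
T2·T1 = [3/2 -3 0; 0 -3 0; 0 0 1]
T3·…·T1 = [3/2 -3 0; 0 -9/2 0; 0 0 1]
T4·…·T1 = [15/26 -69/13 0; -18/13 27/26 0; 0 0 1]
T5·…·T1 = [15/26 -69/13 0; -51/26 165/26 0; 0 0 1]
T6·…·T1 = [15/26 -69/13 1; -51/26 165/26 -4; 0 0 1]

T = [15/26 -69/13 1; -51/26 165/26 -4; 0 0 1]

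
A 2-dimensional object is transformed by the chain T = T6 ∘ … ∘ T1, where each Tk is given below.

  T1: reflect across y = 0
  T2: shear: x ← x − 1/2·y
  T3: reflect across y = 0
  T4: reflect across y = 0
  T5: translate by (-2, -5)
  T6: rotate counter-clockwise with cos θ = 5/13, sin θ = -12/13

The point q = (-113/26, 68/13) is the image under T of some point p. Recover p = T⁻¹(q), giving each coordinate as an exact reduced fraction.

p = (-3, -3)

T1 = [1 0 0; 0 -1 0; 0 0 1]
T2·T1 = [1 1/2 0; 0 -1 0; 0 0 1]
T3·…·T1 = [1 1/2 0; 0 1 0; 0 0 1]
T4·…·T1 = [1 1/2 0; 0 -1 0; 0 0 1]
T5·…·T1 = [1 1/2 -2; 0 -1 -5; 0 0 1]
T6·…·T1 = [5/13 -19/26 -70/13; -12/13 -11/13 -1/13; 0 0 1]
det M = -1; M⁻¹ = [11/13 -19/26 9/2; -12/13 -5/13 -5; 0 0 1]
M⁻¹ · (-113/26, 68/13)ᵀ = (-3, -3)ᵀ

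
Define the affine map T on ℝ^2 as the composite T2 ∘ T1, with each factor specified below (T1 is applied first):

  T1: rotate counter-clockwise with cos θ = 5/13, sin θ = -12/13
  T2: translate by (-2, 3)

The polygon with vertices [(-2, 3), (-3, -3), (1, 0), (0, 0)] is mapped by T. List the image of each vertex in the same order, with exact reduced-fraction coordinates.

image vertices: (0, 6), (-77/13, 60/13), (-21/13, 27/13), (-2, 3)

T1 rotate counter-clockwise with cos θ = 5/13, sin θ = -12/13: (-2, 3) → (2, 3); (-3, -3) → (-51/13, 21/13); (1, 0) → (5/13, -12/13); (0, 0) → (0, 0)
T2 translate by (-2, 3): (2, 3) → (0, 6); (-51/13, 21/13) → (-77/13, 60/13); (5/13, -12/13) → (-21/13, 27/13); (0, 0) → (-2, 3)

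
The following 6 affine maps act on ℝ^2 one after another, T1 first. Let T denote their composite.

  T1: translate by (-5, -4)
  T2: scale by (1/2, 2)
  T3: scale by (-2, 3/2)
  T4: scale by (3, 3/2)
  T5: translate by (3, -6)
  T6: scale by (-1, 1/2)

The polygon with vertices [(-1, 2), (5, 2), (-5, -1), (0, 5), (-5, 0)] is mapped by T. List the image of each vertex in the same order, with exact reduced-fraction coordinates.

image vertices: (-21, -15/2), (-3, -15/2), (-33, -57/4), (-18, -3/4), (-33, -12)

T1 translate by (-5, -4): (-1, 2) → (-6, -2); (5, 2) → (0, -2); (-5, -1) → (-10, -5); (0, 5) → (-5, 1); (-5, 0) → (-10, -4)
T2 scale by (1/2, 2): (-6, -2) → (-3, -4); (0, -2) → (0, -4); (-10, -5) → (-5, -10); (-5, 1) → (-5/2, 2); (-10, -4) → (-5, -8)
T3 scale by (-2, 3/2): (-3, -4) → (6, -6); (0, -4) → (0, -6); (-5, -10) → (10, -15); (-5/2, 2) → (5, 3); (-5, -8) → (10, -12)
T4 scale by (3, 3/2): (6, -6) → (18, -9); (0, -6) → (0, -9); (10, -15) → (30, -45/2); (5, 3) → (15, 9/2); (10, -12) → (30, -18)
T5 translate by (3, -6): (18, -9) → (21, -15); (0, -9) → (3, -15); (30, -45/2) → (33, -57/2); (15, 9/2) → (18, -3/2); (30, -18) → (33, -24)
T6 scale by (-1, 1/2): (21, -15) → (-21, -15/2); (3, -15) → (-3, -15/2); (33, -57/2) → (-33, -57/4); (18, -3/2) → (-18, -3/4); (33, -24) → (-33, -12)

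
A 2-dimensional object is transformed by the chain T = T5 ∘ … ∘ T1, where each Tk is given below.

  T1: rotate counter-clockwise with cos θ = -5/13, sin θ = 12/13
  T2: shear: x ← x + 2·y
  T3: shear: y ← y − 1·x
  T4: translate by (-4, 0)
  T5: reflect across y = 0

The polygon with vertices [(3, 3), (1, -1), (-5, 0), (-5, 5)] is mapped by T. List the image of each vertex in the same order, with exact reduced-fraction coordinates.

image vertices: (-61/13, -30/13), (-11/13, 24/13), (-147/13, -35/13), (-257/13, -120/13)

T1 rotate counter-clockwise with cos θ = -5/13, sin θ = 12/13: (3, 3) → (-51/13, 21/13); (1, -1) → (7/13, 17/13); (-5, 0) → (25/13, -60/13); (-5, 5) → (-35/13, -85/13)
T2 shear: x ← x + 2·y: (-51/13, 21/13) → (-9/13, 21/13); (7/13, 17/13) → (41/13, 17/13); (25/13, -60/13) → (-95/13, -60/13); (-35/13, -85/13) → (-205/13, -85/13)
T3 shear: y ← y − 1·x: (-9/13, 21/13) → (-9/13, 30/13); (41/13, 17/13) → (41/13, -24/13); (-95/13, -60/13) → (-95/13, 35/13); (-205/13, -85/13) → (-205/13, 120/13)
T4 translate by (-4, 0): (-9/13, 30/13) → (-61/13, 30/13); (41/13, -24/13) → (-11/13, -24/13); (-95/13, 35/13) → (-147/13, 35/13); (-205/13, 120/13) → (-257/13, 120/13)
T5 reflect across y = 0: (-61/13, 30/13) → (-61/13, -30/13); (-11/13, -24/13) → (-11/13, 24/13); (-147/13, 35/13) → (-147/13, -35/13); (-257/13, 120/13) → (-257/13, -120/13)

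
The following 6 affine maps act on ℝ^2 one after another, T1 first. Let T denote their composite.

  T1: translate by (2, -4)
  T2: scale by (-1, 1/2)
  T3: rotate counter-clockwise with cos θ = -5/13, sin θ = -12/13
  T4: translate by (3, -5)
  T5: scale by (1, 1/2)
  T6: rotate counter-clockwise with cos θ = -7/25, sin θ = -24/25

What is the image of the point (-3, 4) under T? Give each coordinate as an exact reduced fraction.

T(p) = (-1162/325, -1093/650)

T1 translate by (2, -4): (-3, 4) → (-1, 0)
T2 scale by (-1, 1/2): (-1, 0) → (1, 0)
T3 rotate counter-clockwise with cos θ = -5/13, sin θ = -12/13: (1, 0) → (-5/13, -12/13)
T4 translate by (3, -5): (-5/13, -12/13) → (34/13, -77/13)
T5 scale by (1, 1/2): (34/13, -77/13) → (34/13, -77/26)
T6 rotate counter-clockwise with cos θ = -7/25, sin θ = -24/25: (34/13, -77/26) → (-1162/325, -1093/650)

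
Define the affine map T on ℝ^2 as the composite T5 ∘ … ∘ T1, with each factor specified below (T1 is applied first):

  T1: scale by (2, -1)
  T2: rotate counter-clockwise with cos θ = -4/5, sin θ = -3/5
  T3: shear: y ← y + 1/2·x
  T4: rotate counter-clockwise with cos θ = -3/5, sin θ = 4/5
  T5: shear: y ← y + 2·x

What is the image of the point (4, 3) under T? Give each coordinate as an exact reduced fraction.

T(p) = (253/25, 879/50)

T1 scale by (2, -1): (4, 3) → (8, -3)
T2 rotate counter-clockwise with cos θ = -4/5, sin θ = -3/5: (8, -3) → (-41/5, -12/5)
T3 shear: y ← y + 1/2·x: (-41/5, -12/5) → (-41/5, -13/2)
T4 rotate counter-clockwise with cos θ = -3/5, sin θ = 4/5: (-41/5, -13/2) → (253/25, -133/50)
T5 shear: y ← y + 2·x: (253/25, -133/50) → (253/25, 879/50)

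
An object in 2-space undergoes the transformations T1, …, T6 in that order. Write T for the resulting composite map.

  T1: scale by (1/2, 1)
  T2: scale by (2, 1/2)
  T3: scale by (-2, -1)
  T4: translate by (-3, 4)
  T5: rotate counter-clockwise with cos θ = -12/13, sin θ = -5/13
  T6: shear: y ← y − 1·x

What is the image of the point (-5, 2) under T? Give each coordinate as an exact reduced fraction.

T(p) = (-69/13, -2/13)

T1 scale by (1/2, 1): (-5, 2) → (-5/2, 2)
T2 scale by (2, 1/2): (-5/2, 2) → (-5, 1)
T3 scale by (-2, -1): (-5, 1) → (10, -1)
T4 translate by (-3, 4): (10, -1) → (7, 3)
T5 rotate counter-clockwise with cos θ = -12/13, sin θ = -5/13: (7, 3) → (-69/13, -71/13)
T6 shear: y ← y − 1·x: (-69/13, -71/13) → (-69/13, -2/13)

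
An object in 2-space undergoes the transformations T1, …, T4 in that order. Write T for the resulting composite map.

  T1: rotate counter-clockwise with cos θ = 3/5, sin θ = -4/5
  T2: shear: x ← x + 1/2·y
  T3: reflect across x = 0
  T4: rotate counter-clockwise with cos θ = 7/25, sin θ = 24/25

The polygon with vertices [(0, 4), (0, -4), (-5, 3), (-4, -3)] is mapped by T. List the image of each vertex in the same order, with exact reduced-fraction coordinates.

image vertices: (-442/125, -444/125), (442/125, 444/125), (-1553/250, -73/125), (-49/250, 541/125)

T1 rotate counter-clockwise with cos θ = 3/5, sin θ = -4/5: (0, 4) → (16/5, 12/5); (0, -4) → (-16/5, -12/5); (-5, 3) → (-3/5, 29/5); (-4, -3) → (-24/5, 7/5)
T2 shear: x ← x + 1/2·y: (16/5, 12/5) → (22/5, 12/5); (-16/5, -12/5) → (-22/5, -12/5); (-3/5, 29/5) → (23/10, 29/5); (-24/5, 7/5) → (-41/10, 7/5)
T3 reflect across x = 0: (22/5, 12/5) → (-22/5, 12/5); (-22/5, -12/5) → (22/5, -12/5); (23/10, 29/5) → (-23/10, 29/5); (-41/10, 7/5) → (41/10, 7/5)
T4 rotate counter-clockwise with cos θ = 7/25, sin θ = 24/25: (-22/5, 12/5) → (-442/125, -444/125); (22/5, -12/5) → (442/125, 444/125); (-23/10, 29/5) → (-1553/250, -73/125); (41/10, 7/5) → (-49/250, 541/125)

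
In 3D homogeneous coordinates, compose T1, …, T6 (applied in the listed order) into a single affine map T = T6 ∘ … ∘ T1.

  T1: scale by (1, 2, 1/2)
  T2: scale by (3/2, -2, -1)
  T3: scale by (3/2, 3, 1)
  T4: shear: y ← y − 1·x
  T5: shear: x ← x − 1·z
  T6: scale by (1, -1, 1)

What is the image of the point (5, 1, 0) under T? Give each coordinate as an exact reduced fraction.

T(p) = (45/4, 93/4, 0)

T1 scale by (1, 2, 1/2): (5, 1, 0) → (5, 2, 0)
T2 scale by (3/2, -2, -1): (5, 2, 0) → (15/2, -4, 0)
T3 scale by (3/2, 3, 1): (15/2, -4, 0) → (45/4, -12, 0)
T4 shear: y ← y − 1·x: (45/4, -12, 0) → (45/4, -93/4, 0)
T5 shear: x ← x − 1·z: (45/4, -93/4, 0) → (45/4, -93/4, 0)
T6 scale by (1, -1, 1): (45/4, -93/4, 0) → (45/4, 93/4, 0)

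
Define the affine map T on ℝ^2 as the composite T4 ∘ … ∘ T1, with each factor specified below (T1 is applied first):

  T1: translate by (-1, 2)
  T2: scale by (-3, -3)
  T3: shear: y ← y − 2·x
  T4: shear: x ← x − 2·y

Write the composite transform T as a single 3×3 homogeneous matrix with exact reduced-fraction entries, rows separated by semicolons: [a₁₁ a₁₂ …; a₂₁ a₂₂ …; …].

T = [-15 6 27; 6 -3 -12; 0 0 1]

T1 = [1 0 -1; 0 1 2; 0 0 1]
T2·T1 = [-3 0 3; 0 -3 -6; 0 0 1]
T3·…·T1 = [-3 0 3; 6 -3 -12; 0 0 1]
T4·…·T1 = [-15 6 27; 6 -3 -12; 0 0 1]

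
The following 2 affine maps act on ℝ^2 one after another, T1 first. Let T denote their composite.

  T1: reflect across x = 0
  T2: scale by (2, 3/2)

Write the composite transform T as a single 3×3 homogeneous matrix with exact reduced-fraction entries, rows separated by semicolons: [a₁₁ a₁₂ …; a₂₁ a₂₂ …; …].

T1 = [-1 0 0; 0 1 0; 0 0 1]
T2·T1 = [-2 0 0; 0 3/2 0; 0 0 1]

T = [-2 0 0; 0 3/2 0; 0 0 1]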